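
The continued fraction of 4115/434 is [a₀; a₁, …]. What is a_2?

4115 = 9·434 + 209   →  a_0 = 9
434 = 2·209 + 16   →  a_1 = 2
209 = 13·16 + 1   →  a_2 = 13

13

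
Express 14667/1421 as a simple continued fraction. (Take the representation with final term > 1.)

[10; 3, 9, 7, 7]

14667 = 10*1421 + 457
1421 = 3*457 + 50
457 = 9*50 + 7
50 = 7*7 + 1
7 = 7*1 + 0  (stop)
So 14667/1421 = [10; 3, 9, 7, 7].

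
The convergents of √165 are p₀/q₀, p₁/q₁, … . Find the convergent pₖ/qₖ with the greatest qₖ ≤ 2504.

27887/2171

√165 = [12; 1, 5, 2, 5, 1, 24, …] (period length 6).
Convergents:
  p_0/q_0 = 12/1
  p_1/q_1 = 13/1
  p_2/q_2 = 77/6
  p_3/q_3 = 167/13
  p_4/q_4 = 912/71
  p_5/q_5 = 1079/84
  p_6/q_6 = 26808/2087
  p_7/q_7 = 27887/2171
  p_8/q_8 = 166243/12942
q_7 = 2171 ≤ 2504 < 12942 = q_8, so the answer is 27887/2171.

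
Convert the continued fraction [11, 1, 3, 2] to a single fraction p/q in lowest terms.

106/9

Using pₖ = aₖpₖ₋₁ + pₖ₋₂ and qₖ = aₖqₖ₋₁ + qₖ₋₂:
  k=0: a=11, p=11, q=1
  k=1: a=1, p=12, q=1
  k=2: a=3, p=47, q=4
  k=3: a=2, p=106, q=9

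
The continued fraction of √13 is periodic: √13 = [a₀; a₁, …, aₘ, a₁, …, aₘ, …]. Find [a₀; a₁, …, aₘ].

[3; 1, 1, 1, 1, 6]

a₀ = ⌊√13⌋ = 3.
With m₀=0, d₀=1 and mₖ₊₁ = dₖaₖ − mₖ, dₖ₊₁ = (n − mₖ₊₁²)/dₖ, aₖ₊₁ = ⌊(a₀+mₖ₊₁)/dₖ₊₁⌋:
  k=1: m=3, d=4, a=1
  k=2: m=1, d=3, a=1
  k=3: m=2, d=3, a=1
  k=4: m=1, d=4, a=1
  k=5: m=3, d=1, a=6
d=1 and a=2a₀=6 at k=5, so the next step gives (m, d) = (3, 4) again — its k=1 value — and the period has length 5.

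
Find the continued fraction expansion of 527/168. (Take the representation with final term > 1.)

[3; 7, 3, 3, 2]

527 = 3·168 + 23
168 = 7·23 + 7
23 = 3·7 + 2
7 = 3·2 + 1
2 = 2·1 + 0  (stop)
So 527/168 = [3; 7, 3, 3, 2].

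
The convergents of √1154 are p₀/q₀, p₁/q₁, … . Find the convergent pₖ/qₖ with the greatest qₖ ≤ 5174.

78506/2311

√1154 = [33; 1, 32, 1, 66, …] (period length 4).
Convergents:
  p_0/q_0 = 33/1
  p_1/q_1 = 34/1
  p_2/q_2 = 1121/33
  p_3/q_3 = 1155/34
  p_4/q_4 = 77351/2277
  p_5/q_5 = 78506/2311
  p_6/q_6 = 2589543/76229
q_5 = 2311 ≤ 5174 < 76229 = q_6, so the answer is 78506/2311.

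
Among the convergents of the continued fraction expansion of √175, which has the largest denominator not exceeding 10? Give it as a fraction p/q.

119/9

√175 = [13; 4, 2, 1, 2, 4, 26, …] (period length 6).
Convergents:
  p_0/q_0 = 13/1
  p_1/q_1 = 53/4
  p_2/q_2 = 119/9
  p_3/q_3 = 172/13
q_2 = 9 ≤ 10 < 13 = q_3, so the answer is 119/9.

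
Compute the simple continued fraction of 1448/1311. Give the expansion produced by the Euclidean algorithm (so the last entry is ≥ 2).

1448 = 1·1311 + 137
1311 = 9·137 + 78
137 = 1·78 + 59
78 = 1·59 + 19
59 = 3·19 + 2
19 = 9·2 + 1
2 = 2·1 + 0  (stop)
So 1448/1311 = [1; 9, 1, 1, 3, 9, 2].

[1; 9, 1, 1, 3, 9, 2]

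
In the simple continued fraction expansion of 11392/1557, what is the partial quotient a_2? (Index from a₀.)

11392 = 7·1557 + 493   →  a_0 = 7
1557 = 3·493 + 78   →  a_1 = 3
493 = 6·78 + 25   →  a_2 = 6

6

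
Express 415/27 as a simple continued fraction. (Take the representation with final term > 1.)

[15; 2, 1, 2, 3]

415 = 15*27 + 10
27 = 2*10 + 7
10 = 1*7 + 3
7 = 2*3 + 1
3 = 3*1 + 0  (stop)
So 415/27 = [15; 2, 1, 2, 3].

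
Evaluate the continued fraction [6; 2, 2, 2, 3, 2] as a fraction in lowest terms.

Fold from the inside: start with 2/1.
  3 + 1/2 = 7/2
  2 + 2/7 = 16/7
  2 + 7/16 = 39/16
  2 + 16/39 = 94/39
  6 + 39/94 = 603/94

603/94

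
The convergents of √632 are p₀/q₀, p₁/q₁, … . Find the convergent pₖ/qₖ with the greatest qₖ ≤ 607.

√632 = [25; 7, 6, 7, 50, …] (period length 4).
Convergents:
  p_0/q_0 = 25/1
  p_1/q_1 = 176/7
  p_2/q_2 = 1081/43
  p_3/q_3 = 7743/308
  p_4/q_4 = 388231/15443
q_3 = 308 ≤ 607 < 15443 = q_4, so the answer is 7743/308.

7743/308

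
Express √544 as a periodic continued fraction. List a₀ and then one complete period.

a₀ = ⌊√544⌋ = 23.
With m₀=0, d₀=1 and mₖ₊₁ = dₖaₖ − mₖ, dₖ₊₁ = (n − mₖ₊₁²)/dₖ, aₖ₊₁ = ⌊(a₀+mₖ₊₁)/dₖ₊₁⌋:
  k=1: m=23, d=15, a=3
  k=2: m=22, d=4, a=11
  k=3: m=22, d=15, a=3
  k=4: m=23, d=1, a=46
d=1 and a=2a₀=46 at k=4, so the next step gives (m, d) = (23, 15) again — its k=1 value — and the period has length 4.

[23; 3, 11, 3, 46]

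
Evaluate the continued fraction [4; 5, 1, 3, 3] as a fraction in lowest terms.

313/75

Using pₖ = aₖpₖ₋₁ + pₖ₋₂ and qₖ = aₖqₖ₋₁ + qₖ₋₂:
  k=0: a=4, p=4, q=1
  k=1: a=5, p=21, q=5
  k=2: a=1, p=25, q=6
  k=3: a=3, p=96, q=23
  k=4: a=3, p=313, q=75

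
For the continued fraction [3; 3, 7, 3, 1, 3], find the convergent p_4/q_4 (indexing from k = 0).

302/91

Using pₖ = aₖpₖ₋₁ + pₖ₋₂, qₖ = aₖqₖ₋₁ + qₖ₋₂ (with p₋₁=1, p₋₂=0, q₋₁=0, q₋₂=1):
  k=0: a=3, p=3, q=1
  k=1: a=3, p=10, q=3
  k=2: a=7, p=73, q=22
  k=3: a=3, p=229, q=69
  k=4: a=1, p=302, q=91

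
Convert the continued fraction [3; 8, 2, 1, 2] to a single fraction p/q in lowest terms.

Using pₖ = aₖpₖ₋₁ + pₖ₋₂ and qₖ = aₖqₖ₋₁ + qₖ₋₂:
  k=0: a=3, p=3, q=1
  k=1: a=8, p=25, q=8
  k=2: a=2, p=53, q=17
  k=3: a=1, p=78, q=25
  k=4: a=2, p=209, q=67

209/67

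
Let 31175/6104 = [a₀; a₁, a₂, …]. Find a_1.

9

31175 = 5·6104 + 655   →  a_0 = 5
6104 = 9·655 + 209   →  a_1 = 9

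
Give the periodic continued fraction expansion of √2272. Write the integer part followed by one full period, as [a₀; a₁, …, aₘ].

[47; 1, 1, 1, 94]

a₀ = ⌊√2272⌋ = 47.
With m₀=0, d₀=1 and mₖ₊₁ = dₖaₖ − mₖ, dₖ₊₁ = (n − mₖ₊₁²)/dₖ, aₖ₊₁ = ⌊(a₀+mₖ₊₁)/dₖ₊₁⌋:
  k=1: m=47, d=63, a=1
  k=2: m=16, d=32, a=1
  k=3: m=16, d=63, a=1
  k=4: m=47, d=1, a=94
d=1 and a=2a₀=94 at k=4, so the next step gives (m, d) = (47, 63) again — its k=1 value — and the period has length 4.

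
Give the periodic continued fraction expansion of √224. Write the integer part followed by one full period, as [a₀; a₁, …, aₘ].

[14; 1, 28]

a₀ = ⌊√224⌋ = 14.
With m₀=0, d₀=1 and mₖ₊₁ = dₖaₖ − mₖ, dₖ₊₁ = (n − mₖ₊₁²)/dₖ, aₖ₊₁ = ⌊(a₀+mₖ₊₁)/dₖ₊₁⌋:
  k=1: m=14, d=28, a=1
  k=2: m=14, d=1, a=28
d=1 and a=2a₀=28 at k=2, so the next step gives (m, d) = (14, 28) again — its k=1 value — and the period has length 2.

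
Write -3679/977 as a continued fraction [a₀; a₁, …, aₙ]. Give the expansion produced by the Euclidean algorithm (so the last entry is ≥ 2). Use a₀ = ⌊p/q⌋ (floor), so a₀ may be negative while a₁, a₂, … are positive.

[-4; 4, 3, 1, 3, 15]

-3679 = -4·977 + 229
977 = 4·229 + 61
229 = 3·61 + 46
61 = 1·46 + 15
46 = 3·15 + 1
15 = 15·1 + 0  (stop)
So -3679/977 = [-4; 4, 3, 1, 3, 15].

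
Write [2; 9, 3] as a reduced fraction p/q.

Using pₖ = aₖpₖ₋₁ + pₖ₋₂ and qₖ = aₖqₖ₋₁ + qₖ₋₂:
  k=0: a=2, p=2, q=1
  k=1: a=9, p=19, q=9
  k=2: a=3, p=59, q=28

59/28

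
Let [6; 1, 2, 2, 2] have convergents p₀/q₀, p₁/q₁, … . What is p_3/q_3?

47/7

Using pₖ = aₖpₖ₋₁ + pₖ₋₂, qₖ = aₖqₖ₋₁ + qₖ₋₂ (with p₋₁=1, p₋₂=0, q₋₁=0, q₋₂=1):
  k=0: a=6, p=6, q=1
  k=1: a=1, p=7, q=1
  k=2: a=2, p=20, q=3
  k=3: a=2, p=47, q=7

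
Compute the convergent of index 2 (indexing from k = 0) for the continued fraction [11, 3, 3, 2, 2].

113/10

Using pₖ = aₖpₖ₋₁ + pₖ₋₂, qₖ = aₖqₖ₋₁ + qₖ₋₂ (with p₋₁=1, p₋₂=0, q₋₁=0, q₋₂=1):
  k=0: a=11, p=11, q=1
  k=1: a=3, p=34, q=3
  k=2: a=3, p=113, q=10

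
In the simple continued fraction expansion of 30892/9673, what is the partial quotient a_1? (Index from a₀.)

30892 = 3·9673 + 1873   →  a_0 = 3
9673 = 5·1873 + 308   →  a_1 = 5

5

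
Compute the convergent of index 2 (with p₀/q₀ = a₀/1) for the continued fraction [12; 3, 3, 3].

123/10

Using pₖ = aₖpₖ₋₁ + pₖ₋₂, qₖ = aₖqₖ₋₁ + qₖ₋₂ (with p₋₁=1, p₋₂=0, q₋₁=0, q₋₂=1):
  k=0: a=12, p=12, q=1
  k=1: a=3, p=37, q=3
  k=2: a=3, p=123, q=10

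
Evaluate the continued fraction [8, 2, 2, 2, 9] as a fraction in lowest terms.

951/113

Fold from the inside: start with 9/1.
  2 + 1/9 = 19/9
  2 + 9/19 = 47/19
  2 + 19/47 = 113/47
  8 + 47/113 = 951/113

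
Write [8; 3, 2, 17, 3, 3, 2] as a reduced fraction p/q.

23659/2855

Fold from the inside: start with 2/1.
  3 + 1/2 = 7/2
  3 + 2/7 = 23/7
  17 + 7/23 = 398/23
  2 + 23/398 = 819/398
  3 + 398/819 = 2855/819
  8 + 819/2855 = 23659/2855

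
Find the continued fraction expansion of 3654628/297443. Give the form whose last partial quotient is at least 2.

3654628 = 12·297443 + 85312
297443 = 3·85312 + 41507
85312 = 2·41507 + 2298
41507 = 18·2298 + 143
2298 = 16·143 + 10
143 = 14·10 + 3
10 = 3·3 + 1
3 = 3·1 + 0  (stop)
So 3654628/297443 = [12; 3, 2, 18, 16, 14, 3, 3].

[12; 3, 2, 18, 16, 14, 3, 3]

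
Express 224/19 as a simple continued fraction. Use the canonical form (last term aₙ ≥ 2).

[11; 1, 3, 1, 3]

224 = 11×19 + 15
19 = 1×15 + 4
15 = 3×4 + 3
4 = 1×3 + 1
3 = 3×1 + 0  (stop)
So 224/19 = [11; 1, 3, 1, 3].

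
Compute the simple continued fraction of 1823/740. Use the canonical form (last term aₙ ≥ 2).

1823 = 2·740 + 343
740 = 2·343 + 54
343 = 6·54 + 19
54 = 2·19 + 16
19 = 1·16 + 3
16 = 5·3 + 1
3 = 3·1 + 0  (stop)
So 1823/740 = [2; 2, 6, 2, 1, 5, 3].

[2; 2, 6, 2, 1, 5, 3]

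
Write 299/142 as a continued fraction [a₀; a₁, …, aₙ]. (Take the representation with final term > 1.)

299 = 2*142 + 15
142 = 9*15 + 7
15 = 2*7 + 1
7 = 7*1 + 0  (stop)
So 299/142 = [2; 9, 2, 7].

[2; 9, 2, 7]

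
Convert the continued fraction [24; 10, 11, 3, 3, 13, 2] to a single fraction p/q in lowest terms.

Fold from the inside: start with 2/1.
  13 + 1/2 = 27/2
  3 + 2/27 = 83/27
  3 + 27/83 = 276/83
  11 + 83/276 = 3119/276
  10 + 276/3119 = 31466/3119
  24 + 3119/31466 = 758303/31466

758303/31466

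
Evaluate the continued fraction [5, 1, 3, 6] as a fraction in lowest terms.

Using pₖ = aₖpₖ₋₁ + pₖ₋₂ and qₖ = aₖqₖ₋₁ + qₖ₋₂:
  k=0: a=5, p=5, q=1
  k=1: a=1, p=6, q=1
  k=2: a=3, p=23, q=4
  k=3: a=6, p=144, q=25

144/25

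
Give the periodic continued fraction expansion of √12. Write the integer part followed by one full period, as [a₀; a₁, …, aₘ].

[3; 2, 6]

a₀ = ⌊√12⌋ = 3.
With m₀=0, d₀=1 and mₖ₊₁ = dₖaₖ − mₖ, dₖ₊₁ = (n − mₖ₊₁²)/dₖ, aₖ₊₁ = ⌊(a₀+mₖ₊₁)/dₖ₊₁⌋:
  k=1: m=3, d=3, a=2
  k=2: m=3, d=1, a=6
d=1 and a=2a₀=6 at k=2, so the next step gives (m, d) = (3, 3) again — its k=1 value — and the period has length 2.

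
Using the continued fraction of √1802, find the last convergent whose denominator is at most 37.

849/20

√1802 = [42; 2, 4, 2, 84, …] (period length 4).
Convergents:
  p_0/q_0 = 42/1
  p_1/q_1 = 85/2
  p_2/q_2 = 382/9
  p_3/q_3 = 849/20
  p_4/q_4 = 71698/1689
q_3 = 20 ≤ 37 < 1689 = q_4, so the answer is 849/20.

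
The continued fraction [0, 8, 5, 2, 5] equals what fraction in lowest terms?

60/491

Using pₖ = aₖpₖ₋₁ + pₖ₋₂ and qₖ = aₖqₖ₋₁ + qₖ₋₂:
  k=0: a=0, p=0, q=1
  k=1: a=8, p=1, q=8
  k=2: a=5, p=5, q=41
  k=3: a=2, p=11, q=90
  k=4: a=5, p=60, q=491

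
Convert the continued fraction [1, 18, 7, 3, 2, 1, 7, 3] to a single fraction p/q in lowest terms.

33662/31903

Using pₖ = aₖpₖ₋₁ + pₖ₋₂ and qₖ = aₖqₖ₋₁ + qₖ₋₂:
  k=0: a=1, p=1, q=1
  k=1: a=18, p=19, q=18
  k=2: a=7, p=134, q=127
  k=3: a=3, p=421, q=399
  k=4: a=2, p=976, q=925
  k=5: a=1, p=1397, q=1324
  k=6: a=7, p=10755, q=10193
  k=7: a=3, p=33662, q=31903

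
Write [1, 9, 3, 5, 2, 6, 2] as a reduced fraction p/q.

Using pₖ = aₖpₖ₋₁ + pₖ₋₂ and qₖ = aₖqₖ₋₁ + qₖ₋₂:
  k=0: a=1, p=1, q=1
  k=1: a=9, p=10, q=9
  k=2: a=3, p=31, q=28
  k=3: a=5, p=165, q=149
  k=4: a=2, p=361, q=326
  k=5: a=6, p=2331, q=2105
  k=6: a=2, p=5023, q=4536

5023/4536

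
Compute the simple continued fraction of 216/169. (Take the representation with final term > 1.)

[1; 3, 1, 1, 2, 9]

216 = 1·169 + 47
169 = 3·47 + 28
47 = 1·28 + 19
28 = 1·19 + 9
19 = 2·9 + 1
9 = 9·1 + 0  (stop)
So 216/169 = [1; 3, 1, 1, 2, 9].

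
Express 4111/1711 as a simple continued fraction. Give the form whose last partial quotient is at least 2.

[2; 2, 2, 14, 2, 11]

4111 = 2×1711 + 689
1711 = 2×689 + 333
689 = 2×333 + 23
333 = 14×23 + 11
23 = 2×11 + 1
11 = 11×1 + 0  (stop)
So 4111/1711 = [2; 2, 2, 14, 2, 11].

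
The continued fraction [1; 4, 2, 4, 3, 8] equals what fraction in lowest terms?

1313/1072

Using pₖ = aₖpₖ₋₁ + pₖ₋₂ and qₖ = aₖqₖ₋₁ + qₖ₋₂:
  k=0: a=1, p=1, q=1
  k=1: a=4, p=5, q=4
  k=2: a=2, p=11, q=9
  k=3: a=4, p=49, q=40
  k=4: a=3, p=158, q=129
  k=5: a=8, p=1313, q=1072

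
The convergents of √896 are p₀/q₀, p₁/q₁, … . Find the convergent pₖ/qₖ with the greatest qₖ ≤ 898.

√896 = [29; 1, 13, 1, 58, …] (period length 4).
Convergents:
  p_0/q_0 = 29/1
  p_1/q_1 = 30/1
  p_2/q_2 = 419/14
  p_3/q_3 = 449/15
  p_4/q_4 = 26461/884
  p_5/q_5 = 26910/899
q_4 = 884 ≤ 898 < 899 = q_5, so the answer is 26461/884.

26461/884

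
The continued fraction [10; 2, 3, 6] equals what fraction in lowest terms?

459/44

Using pₖ = aₖpₖ₋₁ + pₖ₋₂ and qₖ = aₖqₖ₋₁ + qₖ₋₂:
  k=0: a=10, p=10, q=1
  k=1: a=2, p=21, q=2
  k=2: a=3, p=73, q=7
  k=3: a=6, p=459, q=44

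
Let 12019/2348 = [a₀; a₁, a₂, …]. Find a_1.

8

12019 = 5·2348 + 279   →  a_0 = 5
2348 = 8·279 + 116   →  a_1 = 8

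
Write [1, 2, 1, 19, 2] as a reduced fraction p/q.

162/121

Using pₖ = aₖpₖ₋₁ + pₖ₋₂ and qₖ = aₖqₖ₋₁ + qₖ₋₂:
  k=0: a=1, p=1, q=1
  k=1: a=2, p=3, q=2
  k=2: a=1, p=4, q=3
  k=3: a=19, p=79, q=59
  k=4: a=2, p=162, q=121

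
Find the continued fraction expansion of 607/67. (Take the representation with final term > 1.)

[9; 16, 1, 3]

607 = 9*67 + 4
67 = 16*4 + 3
4 = 1*3 + 1
3 = 3*1 + 0  (stop)
So 607/67 = [9; 16, 1, 3].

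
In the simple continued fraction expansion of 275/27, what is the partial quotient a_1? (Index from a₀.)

5

275 = 10·27 + 5   →  a_0 = 10
27 = 5·5 + 2   →  a_1 = 5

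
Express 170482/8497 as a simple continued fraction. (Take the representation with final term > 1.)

170482 = 20×8497 + 542
8497 = 15×542 + 367
542 = 1×367 + 175
367 = 2×175 + 17
175 = 10×17 + 5
17 = 3×5 + 2
5 = 2×2 + 1
2 = 2×1 + 0  (stop)
So 170482/8497 = [20; 15, 1, 2, 10, 3, 2, 2].

[20; 15, 1, 2, 10, 3, 2, 2]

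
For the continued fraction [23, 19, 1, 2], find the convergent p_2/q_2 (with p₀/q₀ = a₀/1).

Using pₖ = aₖpₖ₋₁ + pₖ₋₂, qₖ = aₖqₖ₋₁ + qₖ₋₂ (with p₋₁=1, p₋₂=0, q₋₁=0, q₋₂=1):
  k=0: a=23, p=23, q=1
  k=1: a=19, p=438, q=19
  k=2: a=1, p=461, q=20

461/20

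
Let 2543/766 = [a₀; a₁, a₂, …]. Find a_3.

1

2543 = 3·766 + 245   →  a_0 = 3
766 = 3·245 + 31   →  a_1 = 3
245 = 7·31 + 28   →  a_2 = 7
31 = 1·28 + 3   →  a_3 = 1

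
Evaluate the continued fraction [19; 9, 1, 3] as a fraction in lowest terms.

Fold from the inside: start with 3/1.
  1 + 1/3 = 4/3
  9 + 3/4 = 39/4
  19 + 4/39 = 745/39

745/39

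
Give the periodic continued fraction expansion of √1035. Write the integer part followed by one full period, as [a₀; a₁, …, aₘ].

[32; 5, 1, 5, 64]

a₀ = ⌊√1035⌋ = 32.
With m₀=0, d₀=1 and mₖ₊₁ = dₖaₖ − mₖ, dₖ₊₁ = (n − mₖ₊₁²)/dₖ, aₖ₊₁ = ⌊(a₀+mₖ₊₁)/dₖ₊₁⌋:
  k=1: m=32, d=11, a=5
  k=2: m=23, d=46, a=1
  k=3: m=23, d=11, a=5
  k=4: m=32, d=1, a=64
d=1 and a=2a₀=64 at k=4, so the next step gives (m, d) = (32, 11) again — its k=1 value — and the period has length 4.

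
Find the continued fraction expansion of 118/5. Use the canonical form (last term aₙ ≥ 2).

[23; 1, 1, 2]

118 = 23·5 + 3
5 = 1·3 + 2
3 = 1·2 + 1
2 = 2·1 + 0  (stop)
So 118/5 = [23; 1, 1, 2].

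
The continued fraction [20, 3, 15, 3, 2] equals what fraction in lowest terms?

Fold from the inside: start with 2/1.
  3 + 1/2 = 7/2
  15 + 2/7 = 107/7
  3 + 7/107 = 328/107
  20 + 107/328 = 6667/328

6667/328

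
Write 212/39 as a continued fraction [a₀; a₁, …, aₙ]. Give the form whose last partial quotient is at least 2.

[5; 2, 3, 2, 2]

212 = 5*39 + 17
39 = 2*17 + 5
17 = 3*5 + 2
5 = 2*2 + 1
2 = 2*1 + 0  (stop)
So 212/39 = [5; 2, 3, 2, 2].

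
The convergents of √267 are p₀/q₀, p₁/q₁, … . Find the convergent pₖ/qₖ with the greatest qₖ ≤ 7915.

77681/4754

√267 = [16; 2, 1, 15, 1, 2, 32, …] (period length 6).
Convergents:
  p_0/q_0 = 16/1
  p_1/q_1 = 33/2
  p_2/q_2 = 49/3
  p_3/q_3 = 768/47
  p_4/q_4 = 817/50
  p_5/q_5 = 2402/147
  p_6/q_6 = 77681/4754
  p_7/q_7 = 157764/9655
q_6 = 4754 ≤ 7915 < 9655 = q_7, so the answer is 77681/4754.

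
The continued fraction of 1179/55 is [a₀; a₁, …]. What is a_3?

2

1179 = 21·55 + 24   →  a_0 = 21
55 = 2·24 + 7   →  a_1 = 2
24 = 3·7 + 3   →  a_2 = 3
7 = 2·3 + 1   →  a_3 = 2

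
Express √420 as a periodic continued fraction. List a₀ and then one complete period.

a₀ = ⌊√420⌋ = 20.
With m₀=0, d₀=1 and mₖ₊₁ = dₖaₖ − mₖ, dₖ₊₁ = (n − mₖ₊₁²)/dₖ, aₖ₊₁ = ⌊(a₀+mₖ₊₁)/dₖ₊₁⌋:
  k=1: m=20, d=20, a=2
  k=2: m=20, d=1, a=40
d=1 and a=2a₀=40 at k=2, so the next step gives (m, d) = (20, 20) again — its k=1 value — and the period has length 2.

[20; 2, 40]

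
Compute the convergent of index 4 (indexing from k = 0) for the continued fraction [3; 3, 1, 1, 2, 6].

Using pₖ = aₖpₖ₋₁ + pₖ₋₂, qₖ = aₖqₖ₋₁ + qₖ₋₂ (with p₋₁=1, p₋₂=0, q₋₁=0, q₋₂=1):
  k=0: a=3, p=3, q=1
  k=1: a=3, p=10, q=3
  k=2: a=1, p=13, q=4
  k=3: a=1, p=23, q=7
  k=4: a=2, p=59, q=18

59/18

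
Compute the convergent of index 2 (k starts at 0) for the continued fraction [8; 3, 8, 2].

Using pₖ = aₖpₖ₋₁ + pₖ₋₂, qₖ = aₖqₖ₋₁ + qₖ₋₂ (with p₋₁=1, p₋₂=0, q₋₁=0, q₋₂=1):
  k=0: a=8, p=8, q=1
  k=1: a=3, p=25, q=3
  k=2: a=8, p=208, q=25

208/25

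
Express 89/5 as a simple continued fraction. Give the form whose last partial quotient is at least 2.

89 = 17*5 + 4
5 = 1*4 + 1
4 = 4*1 + 0  (stop)
So 89/5 = [17; 1, 4].

[17; 1, 4]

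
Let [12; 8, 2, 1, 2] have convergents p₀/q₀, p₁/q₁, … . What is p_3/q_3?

303/25

Using pₖ = aₖpₖ₋₁ + pₖ₋₂, qₖ = aₖqₖ₋₁ + qₖ₋₂ (with p₋₁=1, p₋₂=0, q₋₁=0, q₋₂=1):
  k=0: a=12, p=12, q=1
  k=1: a=8, p=97, q=8
  k=2: a=2, p=206, q=17
  k=3: a=1, p=303, q=25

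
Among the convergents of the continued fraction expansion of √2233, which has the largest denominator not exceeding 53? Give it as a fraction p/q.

2410/51

√2233 = [47; 3, 1, 12, 1, 3, 94, …] (period length 6).
Convergents:
  p_0/q_0 = 47/1
  p_1/q_1 = 142/3
  p_2/q_2 = 189/4
  p_3/q_3 = 2410/51
  p_4/q_4 = 2599/55
q_3 = 51 ≤ 53 < 55 = q_4, so the answer is 2410/51.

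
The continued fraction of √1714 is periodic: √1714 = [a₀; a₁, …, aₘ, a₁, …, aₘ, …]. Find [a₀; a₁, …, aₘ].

[41; 2, 2, 82]

a₀ = ⌊√1714⌋ = 41.
With m₀=0, d₀=1 and mₖ₊₁ = dₖaₖ − mₖ, dₖ₊₁ = (n − mₖ₊₁²)/dₖ, aₖ₊₁ = ⌊(a₀+mₖ₊₁)/dₖ₊₁⌋:
  k=1: m=41, d=33, a=2
  k=2: m=25, d=33, a=2
  k=3: m=41, d=1, a=82
d=1 and a=2a₀=82 at k=3, so the next step gives (m, d) = (41, 33) again — its k=1 value — and the period has length 3.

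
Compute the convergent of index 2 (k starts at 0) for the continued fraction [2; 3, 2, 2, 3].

16/7

Using pₖ = aₖpₖ₋₁ + pₖ₋₂, qₖ = aₖqₖ₋₁ + qₖ₋₂ (with p₋₁=1, p₋₂=0, q₋₁=0, q₋₂=1):
  k=0: a=2, p=2, q=1
  k=1: a=3, p=7, q=3
  k=2: a=2, p=16, q=7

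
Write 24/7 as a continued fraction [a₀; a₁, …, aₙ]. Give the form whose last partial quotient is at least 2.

[3; 2, 3]

24 = 3×7 + 3
7 = 2×3 + 1
3 = 3×1 + 0  (stop)
So 24/7 = [3; 2, 3].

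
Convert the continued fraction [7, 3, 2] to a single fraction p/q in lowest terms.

Fold from the inside: start with 2/1.
  3 + 1/2 = 7/2
  7 + 2/7 = 51/7

51/7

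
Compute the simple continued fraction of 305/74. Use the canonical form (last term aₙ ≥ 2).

[4; 8, 4, 2]

305 = 4*74 + 9
74 = 8*9 + 2
9 = 4*2 + 1
2 = 2*1 + 0  (stop)
So 305/74 = [4; 8, 4, 2].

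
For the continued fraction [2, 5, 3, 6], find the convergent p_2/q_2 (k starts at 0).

35/16

Using pₖ = aₖpₖ₋₁ + pₖ₋₂, qₖ = aₖqₖ₋₁ + qₖ₋₂ (with p₋₁=1, p₋₂=0, q₋₁=0, q₋₂=1):
  k=0: a=2, p=2, q=1
  k=1: a=5, p=11, q=5
  k=2: a=3, p=35, q=16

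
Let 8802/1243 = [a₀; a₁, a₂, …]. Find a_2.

3

8802 = 7·1243 + 101   →  a_0 = 7
1243 = 12·101 + 31   →  a_1 = 12
101 = 3·31 + 8   →  a_2 = 3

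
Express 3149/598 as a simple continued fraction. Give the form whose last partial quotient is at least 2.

3149 = 5×598 + 159
598 = 3×159 + 121
159 = 1×121 + 38
121 = 3×38 + 7
38 = 5×7 + 3
7 = 2×3 + 1
3 = 3×1 + 0  (stop)
So 3149/598 = [5; 3, 1, 3, 5, 2, 3].

[5; 3, 1, 3, 5, 2, 3]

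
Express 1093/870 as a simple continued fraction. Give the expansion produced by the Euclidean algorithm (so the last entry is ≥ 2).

[1; 3, 1, 9, 7, 3]

1093 = 1*870 + 223
870 = 3*223 + 201
223 = 1*201 + 22
201 = 9*22 + 3
22 = 7*3 + 1
3 = 3*1 + 0  (stop)
So 1093/870 = [1; 3, 1, 9, 7, 3].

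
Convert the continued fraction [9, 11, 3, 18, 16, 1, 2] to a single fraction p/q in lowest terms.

Using pₖ = aₖpₖ₋₁ + pₖ₋₂ and qₖ = aₖqₖ₋₁ + qₖ₋₂:
  k=0: a=9, p=9, q=1
  k=1: a=11, p=100, q=11
  k=2: a=3, p=309, q=34
  k=3: a=18, p=5662, q=623
  k=4: a=16, p=90901, q=10002
  k=5: a=1, p=96563, q=10625
  k=6: a=2, p=284027, q=31252

284027/31252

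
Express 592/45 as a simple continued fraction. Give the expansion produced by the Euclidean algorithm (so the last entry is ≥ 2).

592 = 13*45 + 7
45 = 6*7 + 3
7 = 2*3 + 1
3 = 3*1 + 0  (stop)
So 592/45 = [13; 6, 2, 3].

[13; 6, 2, 3]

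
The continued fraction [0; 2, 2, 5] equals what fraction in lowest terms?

11/27

Fold from the inside: start with 5/1.
  2 + 1/5 = 11/5
  2 + 5/11 = 27/11
  0 + 11/27 = 11/27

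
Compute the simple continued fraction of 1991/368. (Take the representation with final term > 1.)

[5; 2, 2, 3, 2, 9]

1991 = 5*368 + 151
368 = 2*151 + 66
151 = 2*66 + 19
66 = 3*19 + 9
19 = 2*9 + 1
9 = 9*1 + 0  (stop)
So 1991/368 = [5; 2, 2, 3, 2, 9].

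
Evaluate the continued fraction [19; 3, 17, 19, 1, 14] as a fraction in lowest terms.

301365/15593

Using pₖ = aₖpₖ₋₁ + pₖ₋₂ and qₖ = aₖqₖ₋₁ + qₖ₋₂:
  k=0: a=19, p=19, q=1
  k=1: a=3, p=58, q=3
  k=2: a=17, p=1005, q=52
  k=3: a=19, p=19153, q=991
  k=4: a=1, p=20158, q=1043
  k=5: a=14, p=301365, q=15593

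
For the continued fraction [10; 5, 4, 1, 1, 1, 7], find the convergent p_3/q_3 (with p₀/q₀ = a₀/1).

265/26

Using pₖ = aₖpₖ₋₁ + pₖ₋₂, qₖ = aₖqₖ₋₁ + qₖ₋₂ (with p₋₁=1, p₋₂=0, q₋₁=0, q₋₂=1):
  k=0: a=10, p=10, q=1
  k=1: a=5, p=51, q=5
  k=2: a=4, p=214, q=21
  k=3: a=1, p=265, q=26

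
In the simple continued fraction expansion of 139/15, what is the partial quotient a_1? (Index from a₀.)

139 = 9·15 + 4   →  a_0 = 9
15 = 3·4 + 3   →  a_1 = 3

3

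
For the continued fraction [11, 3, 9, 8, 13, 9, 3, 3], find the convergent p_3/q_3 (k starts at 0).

2570/227

Using pₖ = aₖpₖ₋₁ + pₖ₋₂, qₖ = aₖqₖ₋₁ + qₖ₋₂ (with p₋₁=1, p₋₂=0, q₋₁=0, q₋₂=1):
  k=0: a=11, p=11, q=1
  k=1: a=3, p=34, q=3
  k=2: a=9, p=317, q=28
  k=3: a=8, p=2570, q=227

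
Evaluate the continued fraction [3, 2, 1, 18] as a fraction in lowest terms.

187/56

Fold from the inside: start with 18/1.
  1 + 1/18 = 19/18
  2 + 18/19 = 56/19
  3 + 19/56 = 187/56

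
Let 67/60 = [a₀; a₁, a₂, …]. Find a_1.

67 = 1·60 + 7   →  a_0 = 1
60 = 8·7 + 4   →  a_1 = 8

8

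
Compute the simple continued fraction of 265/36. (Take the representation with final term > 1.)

265 = 7·36 + 13
36 = 2·13 + 10
13 = 1·10 + 3
10 = 3·3 + 1
3 = 3·1 + 0  (stop)
So 265/36 = [7; 2, 1, 3, 3].

[7; 2, 1, 3, 3]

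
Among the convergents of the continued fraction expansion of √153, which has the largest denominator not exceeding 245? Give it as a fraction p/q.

2177/176

√153 = [12; 2, 1, 2, 2, 2, 1, 2, 24, …] (period length 8).
Convergents:
  p_0/q_0 = 12/1
  p_1/q_1 = 25/2
  p_2/q_2 = 37/3
  p_3/q_3 = 99/8
  p_4/q_4 = 235/19
  p_5/q_5 = 569/46
  p_6/q_6 = 804/65
  p_7/q_7 = 2177/176
  p_8/q_8 = 53052/4289
q_7 = 176 ≤ 245 < 4289 = q_8, so the answer is 2177/176.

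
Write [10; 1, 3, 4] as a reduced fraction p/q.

Fold from the inside: start with 4/1.
  3 + 1/4 = 13/4
  1 + 4/13 = 17/13
  10 + 13/17 = 183/17

183/17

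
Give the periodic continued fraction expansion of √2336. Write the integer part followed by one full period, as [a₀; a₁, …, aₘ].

a₀ = ⌊√2336⌋ = 48.
With m₀=0, d₀=1 and mₖ₊₁ = dₖaₖ − mₖ, dₖ₊₁ = (n − mₖ₊₁²)/dₖ, aₖ₊₁ = ⌊(a₀+mₖ₊₁)/dₖ₊₁⌋:
  k=1: m=48, d=32, a=3
  k=2: m=48, d=1, a=96
d=1 and a=2a₀=96 at k=2, so the next step gives (m, d) = (48, 32) again — its k=1 value — and the period has length 2.

[48; 3, 96]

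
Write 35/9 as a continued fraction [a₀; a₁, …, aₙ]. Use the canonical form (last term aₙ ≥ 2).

35 = 3×9 + 8
9 = 1×8 + 1
8 = 8×1 + 0  (stop)
So 35/9 = [3; 1, 8].

[3; 1, 8]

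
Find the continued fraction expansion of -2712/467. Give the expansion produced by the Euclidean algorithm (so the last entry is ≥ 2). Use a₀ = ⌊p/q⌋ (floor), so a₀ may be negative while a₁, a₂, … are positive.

[-6; 5, 5, 3, 2, 2]

-2712 = -6*467 + 90
467 = 5*90 + 17
90 = 5*17 + 5
17 = 3*5 + 2
5 = 2*2 + 1
2 = 2*1 + 0  (stop)
So -2712/467 = [-6; 5, 5, 3, 2, 2].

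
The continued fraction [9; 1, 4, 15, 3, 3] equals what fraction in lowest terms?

7597/775

Fold from the inside: start with 3/1.
  3 + 1/3 = 10/3
  15 + 3/10 = 153/10
  4 + 10/153 = 622/153
  1 + 153/622 = 775/622
  9 + 622/775 = 7597/775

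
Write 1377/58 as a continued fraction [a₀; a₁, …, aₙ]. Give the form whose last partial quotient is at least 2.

[23; 1, 2, 1, 6, 2]

1377 = 23*58 + 43
58 = 1*43 + 15
43 = 2*15 + 13
15 = 1*13 + 2
13 = 6*2 + 1
2 = 2*1 + 0  (stop)
So 1377/58 = [23; 1, 2, 1, 6, 2].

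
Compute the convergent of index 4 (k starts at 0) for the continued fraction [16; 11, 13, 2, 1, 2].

Using pₖ = aₖpₖ₋₁ + pₖ₋₂, qₖ = aₖqₖ₋₁ + qₖ₋₂ (with p₋₁=1, p₋₂=0, q₋₁=0, q₋₂=1):
  k=0: a=16, p=16, q=1
  k=1: a=11, p=177, q=11
  k=2: a=13, p=2317, q=144
  k=3: a=2, p=4811, q=299
  k=4: a=1, p=7128, q=443

7128/443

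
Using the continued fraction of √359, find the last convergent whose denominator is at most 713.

√359 = [18; 1, 17, 1, 36, …] (period length 4).
Convergents:
  p_0/q_0 = 18/1
  p_1/q_1 = 19/1
  p_2/q_2 = 341/18
  p_3/q_3 = 360/19
  p_4/q_4 = 13301/702
  p_5/q_5 = 13661/721
q_4 = 702 ≤ 713 < 721 = q_5, so the answer is 13301/702.

13301/702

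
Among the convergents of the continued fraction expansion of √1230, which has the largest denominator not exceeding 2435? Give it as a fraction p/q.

√1230 = [35; 14, 70, …] (period length 2).
Convergents:
  p_0/q_0 = 35/1
  p_1/q_1 = 491/14
  p_2/q_2 = 34405/981
  p_3/q_3 = 482161/13748
q_2 = 981 ≤ 2435 < 13748 = q_3, so the answer is 34405/981.

34405/981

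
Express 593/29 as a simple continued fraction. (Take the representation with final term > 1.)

[20; 2, 4, 3]

593 = 20×29 + 13
29 = 2×13 + 3
13 = 4×3 + 1
3 = 3×1 + 0  (stop)
So 593/29 = [20; 2, 4, 3].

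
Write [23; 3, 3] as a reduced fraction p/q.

Fold from the inside: start with 3/1.
  3 + 1/3 = 10/3
  23 + 3/10 = 233/10

233/10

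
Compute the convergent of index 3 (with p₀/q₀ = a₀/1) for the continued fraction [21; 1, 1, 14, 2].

624/29

Using pₖ = aₖpₖ₋₁ + pₖ₋₂, qₖ = aₖqₖ₋₁ + qₖ₋₂ (with p₋₁=1, p₋₂=0, q₋₁=0, q₋₂=1):
  k=0: a=21, p=21, q=1
  k=1: a=1, p=22, q=1
  k=2: a=1, p=43, q=2
  k=3: a=14, p=624, q=29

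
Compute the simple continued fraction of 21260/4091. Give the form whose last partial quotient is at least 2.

[5; 5, 12, 5, 13]

21260 = 5*4091 + 805
4091 = 5*805 + 66
805 = 12*66 + 13
66 = 5*13 + 1
13 = 13*1 + 0  (stop)
So 21260/4091 = [5; 5, 12, 5, 13].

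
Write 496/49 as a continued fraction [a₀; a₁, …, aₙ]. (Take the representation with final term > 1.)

[10; 8, 6]

496 = 10*49 + 6
49 = 8*6 + 1
6 = 6*1 + 0  (stop)
So 496/49 = [10; 8, 6].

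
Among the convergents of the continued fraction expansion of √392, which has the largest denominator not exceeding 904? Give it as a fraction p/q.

15661/791

√392 = [19; 1, 3, 1, 38, …] (period length 4).
Convergents:
  p_0/q_0 = 19/1
  p_1/q_1 = 20/1
  p_2/q_2 = 79/4
  p_3/q_3 = 99/5
  p_4/q_4 = 3841/194
  p_5/q_5 = 3940/199
  p_6/q_6 = 15661/791
  p_7/q_7 = 19601/990
q_6 = 791 ≤ 904 < 990 = q_7, so the answer is 15661/791.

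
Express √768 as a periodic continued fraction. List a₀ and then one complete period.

[27; 1, 2, 2, 13, 2, 2, 1, 54]

a₀ = ⌊√768⌋ = 27.
With m₀=0, d₀=1 and mₖ₊₁ = dₖaₖ − mₖ, dₖ₊₁ = (n − mₖ₊₁²)/dₖ, aₖ₊₁ = ⌊(a₀+mₖ₊₁)/dₖ₊₁⌋:
  k=1: m=27, d=39, a=1
  k=2: m=12, d=16, a=2
  k=3: m=20, d=23, a=2
  k=4: m=26, d=4, a=13
  k=5: m=26, d=23, a=2
  k=6: m=20, d=16, a=2
  k=7: m=12, d=39, a=1
  k=8: m=27, d=1, a=54
d=1 and a=2a₀=54 at k=8, so the next step gives (m, d) = (27, 39) again — its k=1 value — and the period has length 8.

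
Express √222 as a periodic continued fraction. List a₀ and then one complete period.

[14; 1, 8, 1, 28]

a₀ = ⌊√222⌋ = 14.
With m₀=0, d₀=1 and mₖ₊₁ = dₖaₖ − mₖ, dₖ₊₁ = (n − mₖ₊₁²)/dₖ, aₖ₊₁ = ⌊(a₀+mₖ₊₁)/dₖ₊₁⌋:
  k=1: m=14, d=26, a=1
  k=2: m=12, d=3, a=8
  k=3: m=12, d=26, a=1
  k=4: m=14, d=1, a=28
d=1 and a=2a₀=28 at k=4, so the next step gives (m, d) = (14, 26) again — its k=1 value — and the period has length 4.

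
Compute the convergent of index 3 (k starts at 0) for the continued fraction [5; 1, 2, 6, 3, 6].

108/19

Using pₖ = aₖpₖ₋₁ + pₖ₋₂, qₖ = aₖqₖ₋₁ + qₖ₋₂ (with p₋₁=1, p₋₂=0, q₋₁=0, q₋₂=1):
  k=0: a=5, p=5, q=1
  k=1: a=1, p=6, q=1
  k=2: a=2, p=17, q=3
  k=3: a=6, p=108, q=19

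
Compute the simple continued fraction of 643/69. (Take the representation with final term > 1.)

643 = 9*69 + 22
69 = 3*22 + 3
22 = 7*3 + 1
3 = 3*1 + 0  (stop)
So 643/69 = [9; 3, 7, 3].

[9; 3, 7, 3]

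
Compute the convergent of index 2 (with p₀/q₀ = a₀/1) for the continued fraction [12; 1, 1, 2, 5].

25/2

Using pₖ = aₖpₖ₋₁ + pₖ₋₂, qₖ = aₖqₖ₋₁ + qₖ₋₂ (with p₋₁=1, p₋₂=0, q₋₁=0, q₋₂=1):
  k=0: a=12, p=12, q=1
  k=1: a=1, p=13, q=1
  k=2: a=1, p=25, q=2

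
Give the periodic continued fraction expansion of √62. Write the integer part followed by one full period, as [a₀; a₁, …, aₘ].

a₀ = ⌊√62⌋ = 7.
With m₀=0, d₀=1 and mₖ₊₁ = dₖaₖ − mₖ, dₖ₊₁ = (n − mₖ₊₁²)/dₖ, aₖ₊₁ = ⌊(a₀+mₖ₊₁)/dₖ₊₁⌋:
  k=1: m=7, d=13, a=1
  k=2: m=6, d=2, a=6
  k=3: m=6, d=13, a=1
  k=4: m=7, d=1, a=14
d=1 and a=2a₀=14 at k=4, so the next step gives (m, d) = (7, 13) again — its k=1 value — and the period has length 4.

[7; 1, 6, 1, 14]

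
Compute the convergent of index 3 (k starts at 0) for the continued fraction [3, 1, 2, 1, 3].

15/4

Using pₖ = aₖpₖ₋₁ + pₖ₋₂, qₖ = aₖqₖ₋₁ + qₖ₋₂ (with p₋₁=1, p₋₂=0, q₋₁=0, q₋₂=1):
  k=0: a=3, p=3, q=1
  k=1: a=1, p=4, q=1
  k=2: a=2, p=11, q=3
  k=3: a=1, p=15, q=4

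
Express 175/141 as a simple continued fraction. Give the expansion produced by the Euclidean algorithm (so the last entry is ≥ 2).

175 = 1·141 + 34
141 = 4·34 + 5
34 = 6·5 + 4
5 = 1·4 + 1
4 = 4·1 + 0  (stop)
So 175/141 = [1; 4, 6, 1, 4].

[1; 4, 6, 1, 4]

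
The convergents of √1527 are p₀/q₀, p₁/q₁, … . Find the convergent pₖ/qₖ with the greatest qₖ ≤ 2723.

√1527 = [39; 13, 78, …] (period length 2).
Convergents:
  p_0/q_0 = 39/1
  p_1/q_1 = 508/13
  p_2/q_2 = 39663/1015
  p_3/q_3 = 516127/13208
q_2 = 1015 ≤ 2723 < 13208 = q_3, so the answer is 39663/1015.

39663/1015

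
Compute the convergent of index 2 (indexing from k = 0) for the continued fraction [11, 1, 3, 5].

47/4

Using pₖ = aₖpₖ₋₁ + pₖ₋₂, qₖ = aₖqₖ₋₁ + qₖ₋₂ (with p₋₁=1, p₋₂=0, q₋₁=0, q₋₂=1):
  k=0: a=11, p=11, q=1
  k=1: a=1, p=12, q=1
  k=2: a=3, p=47, q=4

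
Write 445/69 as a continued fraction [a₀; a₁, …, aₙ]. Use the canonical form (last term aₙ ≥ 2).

445 = 6·69 + 31
69 = 2·31 + 7
31 = 4·7 + 3
7 = 2·3 + 1
3 = 3·1 + 0  (stop)
So 445/69 = [6; 2, 4, 2, 3].

[6; 2, 4, 2, 3]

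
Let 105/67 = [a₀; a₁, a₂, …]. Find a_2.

105 = 1·67 + 38   →  a_0 = 1
67 = 1·38 + 29   →  a_1 = 1
38 = 1·29 + 9   →  a_2 = 1

1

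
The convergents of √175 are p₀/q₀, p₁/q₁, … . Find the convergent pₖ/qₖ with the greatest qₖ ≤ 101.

√175 = [13; 4, 2, 1, 2, 4, 26, …] (period length 6).
Convergents:
  p_0/q_0 = 13/1
  p_1/q_1 = 53/4
  p_2/q_2 = 119/9
  p_3/q_3 = 172/13
  p_4/q_4 = 463/35
  p_5/q_5 = 2024/153
q_4 = 35 ≤ 101 < 153 = q_5, so the answer is 463/35.

463/35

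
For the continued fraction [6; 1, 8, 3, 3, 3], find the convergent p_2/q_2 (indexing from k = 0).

62/9

Using pₖ = aₖpₖ₋₁ + pₖ₋₂, qₖ = aₖqₖ₋₁ + qₖ₋₂ (with p₋₁=1, p₋₂=0, q₋₁=0, q₋₂=1):
  k=0: a=6, p=6, q=1
  k=1: a=1, p=7, q=1
  k=2: a=8, p=62, q=9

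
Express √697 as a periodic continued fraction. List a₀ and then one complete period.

[26; 2, 2, 52]

a₀ = ⌊√697⌋ = 26.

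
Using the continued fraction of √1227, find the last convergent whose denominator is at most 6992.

85855/2451

√1227 = [35; 35, 70, …] (period length 2).
Convergents:
  p_0/q_0 = 35/1
  p_1/q_1 = 1226/35
  p_2/q_2 = 85855/2451
  p_3/q_3 = 3006151/85820
q_2 = 2451 ≤ 6992 < 85820 = q_3, so the answer is 85855/2451.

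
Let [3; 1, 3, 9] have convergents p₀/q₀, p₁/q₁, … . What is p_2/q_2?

15/4

Using pₖ = aₖpₖ₋₁ + pₖ₋₂, qₖ = aₖqₖ₋₁ + qₖ₋₂ (with p₋₁=1, p₋₂=0, q₋₁=0, q₋₂=1):
  k=0: a=3, p=3, q=1
  k=1: a=1, p=4, q=1
  k=2: a=3, p=15, q=4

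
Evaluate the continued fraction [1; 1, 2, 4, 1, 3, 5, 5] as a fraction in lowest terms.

Fold from the inside: start with 5/1.
  5 + 1/5 = 26/5
  3 + 5/26 = 83/26
  1 + 26/83 = 109/83
  4 + 83/109 = 519/109
  2 + 109/519 = 1147/519
  1 + 519/1147 = 1666/1147
  1 + 1147/1666 = 2813/1666

2813/1666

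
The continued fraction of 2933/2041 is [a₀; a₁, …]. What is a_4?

2933 = 1·2041 + 892   →  a_0 = 1
2041 = 2·892 + 257   →  a_1 = 2
892 = 3·257 + 121   →  a_2 = 3
257 = 2·121 + 15   →  a_3 = 2
121 = 8·15 + 1   →  a_4 = 8

8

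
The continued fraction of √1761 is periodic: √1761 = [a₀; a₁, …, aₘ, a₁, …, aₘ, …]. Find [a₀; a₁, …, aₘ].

[41; 1, 26, 1, 82]

a₀ = ⌊√1761⌋ = 41.
With m₀=0, d₀=1 and mₖ₊₁ = dₖaₖ − mₖ, dₖ₊₁ = (n − mₖ₊₁²)/dₖ, aₖ₊₁ = ⌊(a₀+mₖ₊₁)/dₖ₊₁⌋:
  k=1: m=41, d=80, a=1
  k=2: m=39, d=3, a=26
  k=3: m=39, d=80, a=1
  k=4: m=41, d=1, a=82
d=1 and a=2a₀=82 at k=4, so the next step gives (m, d) = (41, 80) again — its k=1 value — and the period has length 4.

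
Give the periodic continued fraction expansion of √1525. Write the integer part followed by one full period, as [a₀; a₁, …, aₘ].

[39; 19, 1, 1, 19, 78]

a₀ = ⌊√1525⌋ = 39.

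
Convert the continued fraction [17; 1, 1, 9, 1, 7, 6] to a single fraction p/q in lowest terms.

17822/1017

Fold from the inside: start with 6/1.
  7 + 1/6 = 43/6
  1 + 6/43 = 49/43
  9 + 43/49 = 484/49
  1 + 49/484 = 533/484
  1 + 484/533 = 1017/533
  17 + 533/1017 = 17822/1017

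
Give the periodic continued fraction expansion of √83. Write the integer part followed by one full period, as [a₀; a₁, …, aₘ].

[9; 9, 18]

a₀ = ⌊√83⌋ = 9.
With m₀=0, d₀=1 and mₖ₊₁ = dₖaₖ − mₖ, dₖ₊₁ = (n − mₖ₊₁²)/dₖ, aₖ₊₁ = ⌊(a₀+mₖ₊₁)/dₖ₊₁⌋:
  k=1: m=9, d=2, a=9
  k=2: m=9, d=1, a=18
d=1 and a=2a₀=18 at k=2, so the next step gives (m, d) = (9, 2) again — its k=1 value — and the period has length 2.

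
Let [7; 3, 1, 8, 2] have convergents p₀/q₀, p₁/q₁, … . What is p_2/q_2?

29/4

Using pₖ = aₖpₖ₋₁ + pₖ₋₂, qₖ = aₖqₖ₋₁ + qₖ₋₂ (with p₋₁=1, p₋₂=0, q₋₁=0, q₋₂=1):
  k=0: a=7, p=7, q=1
  k=1: a=3, p=22, q=3
  k=2: a=1, p=29, q=4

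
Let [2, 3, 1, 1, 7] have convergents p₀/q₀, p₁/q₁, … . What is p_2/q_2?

Using pₖ = aₖpₖ₋₁ + pₖ₋₂, qₖ = aₖqₖ₋₁ + qₖ₋₂ (with p₋₁=1, p₋₂=0, q₋₁=0, q₋₂=1):
  k=0: a=2, p=2, q=1
  k=1: a=3, p=7, q=3
  k=2: a=1, p=9, q=4

9/4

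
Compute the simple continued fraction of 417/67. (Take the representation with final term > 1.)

[6; 4, 2, 7]

417 = 6*67 + 15
67 = 4*15 + 7
15 = 2*7 + 1
7 = 7*1 + 0  (stop)
So 417/67 = [6; 4, 2, 7].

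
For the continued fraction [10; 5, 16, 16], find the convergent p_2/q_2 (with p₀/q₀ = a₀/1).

Using pₖ = aₖpₖ₋₁ + pₖ₋₂, qₖ = aₖqₖ₋₁ + qₖ₋₂ (with p₋₁=1, p₋₂=0, q₋₁=0, q₋₂=1):
  k=0: a=10, p=10, q=1
  k=1: a=5, p=51, q=5
  k=2: a=16, p=826, q=81

826/81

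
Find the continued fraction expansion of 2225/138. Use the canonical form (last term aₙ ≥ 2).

2225 = 16·138 + 17
138 = 8·17 + 2
17 = 8·2 + 1
2 = 2·1 + 0  (stop)
So 2225/138 = [16; 8, 8, 2].

[16; 8, 8, 2]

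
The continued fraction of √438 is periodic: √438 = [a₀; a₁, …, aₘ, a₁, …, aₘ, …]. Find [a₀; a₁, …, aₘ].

[20; 1, 12, 1, 40]

a₀ = ⌊√438⌋ = 20.
With m₀=0, d₀=1 and mₖ₊₁ = dₖaₖ − mₖ, dₖ₊₁ = (n − mₖ₊₁²)/dₖ, aₖ₊₁ = ⌊(a₀+mₖ₊₁)/dₖ₊₁⌋:
  k=1: m=20, d=38, a=1
  k=2: m=18, d=3, a=12
  k=3: m=18, d=38, a=1
  k=4: m=20, d=1, a=40
d=1 and a=2a₀=40 at k=4, so the next step gives (m, d) = (20, 38) again — its k=1 value — and the period has length 4.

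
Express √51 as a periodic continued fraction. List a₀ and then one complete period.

[7; 7, 14]

a₀ = ⌊√51⌋ = 7.
With m₀=0, d₀=1 and mₖ₊₁ = dₖaₖ − mₖ, dₖ₊₁ = (n − mₖ₊₁²)/dₖ, aₖ₊₁ = ⌊(a₀+mₖ₊₁)/dₖ₊₁⌋:
  k=1: m=7, d=2, a=7
  k=2: m=7, d=1, a=14
d=1 and a=2a₀=14 at k=2, so the next step gives (m, d) = (7, 2) again — its k=1 value — and the period has length 2.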